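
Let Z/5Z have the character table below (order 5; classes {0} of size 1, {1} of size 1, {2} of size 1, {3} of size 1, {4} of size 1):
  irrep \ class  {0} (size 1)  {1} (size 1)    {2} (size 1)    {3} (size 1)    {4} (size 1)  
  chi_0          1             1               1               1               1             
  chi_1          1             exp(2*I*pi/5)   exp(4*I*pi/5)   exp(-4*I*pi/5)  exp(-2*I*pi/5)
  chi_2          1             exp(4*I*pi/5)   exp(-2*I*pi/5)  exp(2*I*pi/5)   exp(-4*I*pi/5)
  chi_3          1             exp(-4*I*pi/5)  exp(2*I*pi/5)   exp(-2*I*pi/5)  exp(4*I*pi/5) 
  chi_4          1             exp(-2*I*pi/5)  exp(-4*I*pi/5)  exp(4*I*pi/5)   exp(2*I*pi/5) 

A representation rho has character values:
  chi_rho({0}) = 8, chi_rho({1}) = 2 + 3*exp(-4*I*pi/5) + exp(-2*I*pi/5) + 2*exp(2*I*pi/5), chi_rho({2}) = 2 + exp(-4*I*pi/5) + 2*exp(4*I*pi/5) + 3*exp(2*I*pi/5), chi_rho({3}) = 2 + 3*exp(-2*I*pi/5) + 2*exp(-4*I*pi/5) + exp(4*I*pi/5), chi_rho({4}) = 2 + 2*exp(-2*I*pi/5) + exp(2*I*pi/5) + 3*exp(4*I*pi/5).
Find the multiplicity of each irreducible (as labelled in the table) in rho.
Multiplicities: chi_0: 2, chi_1: 2, chi_2: 0, chi_3: 3, chi_4: 1.

Explanation: Use <chi_rho, chi> = (1/|G|) sum_C |C| * chi_rho(C) * conj(chi(C)) with |G| = 5 for each irreducible chi in the table:
  <chi_rho, chi_0> = (1/5)[1*(8)*conj(1) + 1*(2 + 3*exp(-4*I*pi/5) + exp(-2*I*pi/5) + 2*exp(2*I*pi/5))*conj(1) + 1*(2 + exp(-4*I*pi/5) + 2*exp(4*I*pi/5) + 3*exp(2*I*pi/5))*conj(1) + 1*(2 + 3*exp(-2*I*pi/5) + 2*exp(-4*I*pi/5) + exp(4*I*pi/5))*conj(1) + 1*(2 + 2*exp(-2*I*pi/5) + exp(2*I*pi/5) + 3*exp(4*I*pi/5))*conj(1)]
      = (1/5)[(8) + (2 + 3*exp(-4*I*pi/5) + exp(-2*I*pi/5) + 2*exp(2*I*pi/5)) + (2 + exp(-4*I*pi/5) + 2*exp(4*I*pi/5) + 3*exp(2*I*pi/5)) + (2 + 3*exp(-2*I*pi/5) + 2*exp(-4*I*pi/5) + exp(4*I*pi/5)) + (2 + 2*exp(-2*I*pi/5) + exp(2*I*pi/5) + 3*exp(4*I*pi/5))] = 10/5 = 2
  <chi_rho, chi_1> = (1/5)[1*(8)*conj(1) + 1*(2 + 3*exp(-4*I*pi/5) + exp(-2*I*pi/5) + 2*exp(2*I*pi/5))*conj(exp(2*I*pi/5)) + 1*(2 + exp(-4*I*pi/5) + 2*exp(4*I*pi/5) + 3*exp(2*I*pi/5))*conj(exp(4*I*pi/5)) + 1*(2 + 3*exp(-2*I*pi/5) + 2*exp(-4*I*pi/5) + exp(4*I*pi/5))*conj(exp(-4*I*pi/5)) + 1*(2 + 2*exp(-2*I*pi/5) + exp(2*I*pi/5) + 3*exp(4*I*pi/5))*conj(exp(-2*I*pi/5))]
      = (1/5)[(8) + (2 + 2*exp(-2*I*pi/5) + exp(-4*I*pi/5) + 3*exp(4*I*pi/5)) + (2 + 3*exp(-2*I*pi/5) + 2*exp(-4*I*pi/5) + exp(2*I*pi/5)) + (2 + exp(-2*I*pi/5) + 2*exp(4*I*pi/5) + 3*exp(2*I*pi/5)) + (2 + 3*exp(-4*I*pi/5) + exp(4*I*pi/5) + 2*exp(2*I*pi/5))] = 10/5 = 2
  <chi_rho, chi_2> = (1/5)[1*(8)*conj(1) + 1*(2 + 3*exp(-4*I*pi/5) + exp(-2*I*pi/5) + 2*exp(2*I*pi/5))*conj(exp(4*I*pi/5)) + 1*(2 + exp(-4*I*pi/5) + 2*exp(4*I*pi/5) + 3*exp(2*I*pi/5))*conj(exp(-2*I*pi/5)) + 1*(2 + 3*exp(-2*I*pi/5) + 2*exp(-4*I*pi/5) + exp(4*I*pi/5))*conj(exp(2*I*pi/5)) + 1*(2 + 2*exp(-2*I*pi/5) + exp(2*I*pi/5) + 3*exp(4*I*pi/5))*conj(exp(-4*I*pi/5))]
      = (1/5)[(8) + (2*exp(-2*I*pi/5) + 2*exp(-4*I*pi/5) + exp(4*I*pi/5) + 3*exp(2*I*pi/5)) + (2*exp(-4*I*pi/5) + exp(-2*I*pi/5) + 3*exp(4*I*pi/5) + 2*exp(2*I*pi/5)) + (2*exp(-2*I*pi/5) + 3*exp(-4*I*pi/5) + exp(2*I*pi/5) + 2*exp(4*I*pi/5)) + (3*exp(-2*I*pi/5) + exp(-4*I*pi/5) + 2*exp(4*I*pi/5) + 2*exp(2*I*pi/5))] = 0/5 = 0
  <chi_rho, chi_3> = (1/5)[1*(8)*conj(1) + 1*(2 + 3*exp(-4*I*pi/5) + exp(-2*I*pi/5) + 2*exp(2*I*pi/5))*conj(exp(-4*I*pi/5)) + 1*(2 + exp(-4*I*pi/5) + 2*exp(4*I*pi/5) + 3*exp(2*I*pi/5))*conj(exp(2*I*pi/5)) + 1*(2 + 3*exp(-2*I*pi/5) + 2*exp(-4*I*pi/5) + exp(4*I*pi/5))*conj(exp(-2*I*pi/5)) + 1*(2 + 2*exp(-2*I*pi/5) + exp(2*I*pi/5) + 3*exp(4*I*pi/5))*conj(exp(4*I*pi/5))]
      = (1/5)[(8) + (3 + 2*exp(-4*I*pi/5) + exp(2*I*pi/5) + 2*exp(4*I*pi/5)) + (3 + 2*exp(-2*I*pi/5) + exp(4*I*pi/5) + 2*exp(2*I*pi/5)) + (3 + 2*exp(-2*I*pi/5) + exp(-4*I*pi/5) + 2*exp(2*I*pi/5)) + (3 + 2*exp(-4*I*pi/5) + exp(-2*I*pi/5) + 2*exp(4*I*pi/5))] = 15/5 = 3
  <chi_rho, chi_4> = (1/5)[1*(8)*conj(1) + 1*(2 + 3*exp(-4*I*pi/5) + exp(-2*I*pi/5) + 2*exp(2*I*pi/5))*conj(exp(-2*I*pi/5)) + 1*(2 + exp(-4*I*pi/5) + 2*exp(4*I*pi/5) + 3*exp(2*I*pi/5))*conj(exp(-4*I*pi/5)) + 1*(2 + 3*exp(-2*I*pi/5) + 2*exp(-4*I*pi/5) + exp(4*I*pi/5))*conj(exp(4*I*pi/5)) + 1*(2 + 2*exp(-2*I*pi/5) + exp(2*I*pi/5) + 3*exp(4*I*pi/5))*conj(exp(2*I*pi/5))]
      = (1/5)[(8) + (1 + 3*exp(-2*I*pi/5) + 2*exp(4*I*pi/5) + 2*exp(2*I*pi/5)) + (1 + 2*exp(-2*I*pi/5) + 3*exp(-4*I*pi/5) + 2*exp(4*I*pi/5)) + (1 + 2*exp(-4*I*pi/5) + 3*exp(4*I*pi/5) + 2*exp(2*I*pi/5)) + (1 + 2*exp(-2*I*pi/5) + 2*exp(-4*I*pi/5) + 3*exp(2*I*pi/5))] = 5/5 = 1
(Exp terms are combined using exp(i*s)*conj(exp(i*t)) = exp(i*(s-t)), and sums of them are collapsed using the identity that for every m > 1 the m distinct m-th roots of unity sum to 0, e.g. 1 + exp(2*I*pi/3) + exp(-2*I*pi/3) = 0.)
Dimension check: dim(rho) = sum (mult * dim) = 2*1 + 2*1 + 0*1 + 3*1 + 1*1 = 8 = chi_rho(e) = 8.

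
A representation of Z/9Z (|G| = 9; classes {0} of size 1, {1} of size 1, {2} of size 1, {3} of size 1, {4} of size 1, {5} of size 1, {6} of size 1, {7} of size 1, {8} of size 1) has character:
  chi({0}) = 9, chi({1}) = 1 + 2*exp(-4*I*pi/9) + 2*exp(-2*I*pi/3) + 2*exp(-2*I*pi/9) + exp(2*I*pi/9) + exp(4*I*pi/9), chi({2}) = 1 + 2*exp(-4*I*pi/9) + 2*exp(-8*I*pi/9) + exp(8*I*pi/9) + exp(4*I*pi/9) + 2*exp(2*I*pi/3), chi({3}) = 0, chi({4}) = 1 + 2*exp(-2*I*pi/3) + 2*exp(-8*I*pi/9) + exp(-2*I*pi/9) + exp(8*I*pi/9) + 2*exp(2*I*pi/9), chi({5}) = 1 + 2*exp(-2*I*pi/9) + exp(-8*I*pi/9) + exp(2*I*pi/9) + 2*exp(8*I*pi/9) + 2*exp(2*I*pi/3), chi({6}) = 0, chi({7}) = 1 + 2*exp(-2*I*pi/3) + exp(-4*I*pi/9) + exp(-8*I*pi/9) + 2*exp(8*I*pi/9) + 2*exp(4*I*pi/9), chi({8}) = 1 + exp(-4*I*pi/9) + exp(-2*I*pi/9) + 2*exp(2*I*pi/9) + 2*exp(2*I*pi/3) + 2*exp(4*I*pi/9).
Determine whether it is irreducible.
Not irreducible (reducible): <chi, chi> = 15 > 1.

Argument: <chi, chi> = (1/|G|) sum_C |C| * |chi(C)|^2 = (1/9)[1*|9|^2 + 1*|1 + 2*exp(-4*I*pi/9) + 2*exp(-2*I*pi/3) + 2*exp(-2*I*pi/9) + exp(2*I*pi/9) + exp(4*I*pi/9)|^2 + 1*|1 + 2*exp(-4*I*pi/9) + 2*exp(-8*I*pi/9) + exp(8*I*pi/9) + exp(4*I*pi/9) + 2*exp(2*I*pi/3)|^2 + 1*|0|^2 + 1*|1 + 2*exp(-2*I*pi/3) + 2*exp(-8*I*pi/9) + exp(-2*I*pi/9) + exp(8*I*pi/9) + 2*exp(2*I*pi/9)|^2 + 1*|1 + 2*exp(-2*I*pi/9) + exp(-8*I*pi/9) + exp(2*I*pi/9) + 2*exp(8*I*pi/9) + 2*exp(2*I*pi/3)|^2 + 1*|0|^2 + 1*|1 + 2*exp(-2*I*pi/3) + exp(-4*I*pi/9) + exp(-8*I*pi/9) + 2*exp(8*I*pi/9) + 2*exp(4*I*pi/9)|^2 + 1*|1 + exp(-4*I*pi/9) + exp(-2*I*pi/9) + 2*exp(2*I*pi/9) + 2*exp(2*I*pi/3) + 2*exp(4*I*pi/9)|^2]
  = (1/9)[(81) + (15 + 9*exp(-4*I*pi/9) + 12*exp(-2*I*pi/9) + 6*exp(-2*I*pi/3) + 6*exp(-8*I*pi/9) + 6*exp(8*I*pi/9) + 6*exp(2*I*pi/3) + 12*exp(2*I*pi/9) + 9*exp(4*I*pi/9)) + (15 + 12*exp(-4*I*pi/9) + 6*exp(-2*I*pi/3) + 6*exp(-2*I*pi/9) + 9*exp(-8*I*pi/9) + 9*exp(8*I*pi/9) + 6*exp(2*I*pi/9) + 6*exp(2*I*pi/3) + 12*exp(4*I*pi/9)) + (0) + (15 + 6*exp(-4*I*pi/9) + 9*exp(-2*I*pi/9) + 6*exp(-2*I*pi/3) + 12*exp(-8*I*pi/9) + 12*exp(8*I*pi/9) + 6*exp(2*I*pi/3) + 9*exp(2*I*pi/9) + 6*exp(4*I*pi/9)) + (15 + 6*exp(-4*I*pi/9) + 9*exp(-2*I*pi/9) + 6*exp(-2*I*pi/3) + 12*exp(-8*I*pi/9) + 12*exp(8*I*pi/9) + 6*exp(2*I*pi/3) + 9*exp(2*I*pi/9) + 6*exp(4*I*pi/9)) + (0) + (15 + 12*exp(-4*I*pi/9) + 6*exp(-2*I*pi/3) + 6*exp(-2*I*pi/9) + 9*exp(-8*I*pi/9) + 9*exp(8*I*pi/9) + 6*exp(2*I*pi/9) + 6*exp(2*I*pi/3) + 12*exp(4*I*pi/9)) + (15 + 9*exp(-4*I*pi/9) + 12*exp(-2*I*pi/9) + 6*exp(-2*I*pi/3) + 6*exp(-8*I*pi/9) + 6*exp(8*I*pi/9) + 6*exp(2*I*pi/3) + 12*exp(2*I*pi/9) + 9*exp(4*I*pi/9))] = 135/9 = 15.
(Exp terms are combined using exp(i*s)*conj(exp(i*t)) = exp(i*(s-t)), and sums of them are collapsed using the identity that for every m > 1 the m distinct m-th roots of unity sum to 0, e.g. 1 + exp(2*I*pi/3) + exp(-2*I*pi/3) = 0.)
A character is irreducible iff <chi, chi> = 1, so this representation is reducible.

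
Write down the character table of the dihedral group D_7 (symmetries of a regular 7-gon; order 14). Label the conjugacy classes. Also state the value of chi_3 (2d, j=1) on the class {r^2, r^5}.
Conjugacy classes: {e} of size 1, {r^1, r^6} of size 2, {r^2, r^5} of size 2, {r^3, r^4} of size 2, {s, sr, ..., sr^6} of size 7.
Character table:
  irrep \ class              {e} (size 1)  {r^1, r^6} (size 2)  {r^2, r^5} (size 2)  {r^3, r^4} (size 2)  {s, sr, ..., sr^6} (size 7)
  chi_1 (triv)               1             1                    1                    1                    1                          
  chi_2 (sign: r->1, s->-1)  1             1                    1                    1                    -1                         
  chi_3 (2d, j=1)            2             2*cos(2*pi/7)        -2*cos(3*pi/7)       -2*cos(pi/7)         0                          
  chi_4 (2d, j=2)            2             -2*cos(3*pi/7)       -2*cos(pi/7)         2*cos(2*pi/7)        0                          
  chi_5 (2d, j=3)            2             -2*cos(pi/7)         2*cos(2*pi/7)        -2*cos(3*pi/7)       0                          

Spot check: chi_3 (2d, j=1) on {r^2, r^5} = -2*cos(3*pi/7).

Solution. D_7 has order 2*7 = 14 with 5 conjugacy classes, hence 5 irreducibles. Sum of squared dims 1 + 1 + 4 + 4 + 4 = 14 = |G|. Linear characters come from the abelianisation; the 2-dimensional irreps have character r^k -> 2*cos(2*pi*j*k/7), reflections -> 0.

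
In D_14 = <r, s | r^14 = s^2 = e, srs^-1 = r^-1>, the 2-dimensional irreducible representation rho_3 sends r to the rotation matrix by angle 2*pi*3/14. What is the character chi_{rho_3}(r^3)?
chi_{rho_3}(r^3) = 2*cos(2*pi*3*3/14) = -2*cos(2*pi/7)

Explanation: rho_3(r^3) is rotation by angle 2*pi*3*3/14, whose trace is 2*cos(2*pi*3*3/14) = -2*cos(2*pi/7).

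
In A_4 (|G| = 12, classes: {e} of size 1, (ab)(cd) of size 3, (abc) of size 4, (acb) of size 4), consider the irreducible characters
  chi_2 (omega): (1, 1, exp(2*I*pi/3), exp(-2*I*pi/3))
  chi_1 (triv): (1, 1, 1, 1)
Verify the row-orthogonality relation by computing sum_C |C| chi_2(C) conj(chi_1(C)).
Sum = 0; so <chi_2, chi_1> = 0 (distinct irreducibles are orthogonal).

Derivation: Compute term by term over conjugacy classes (|C| * chi_2(C) * conj(chi_1(C))):
  1*(1)*conj(1) + 3*(1)*conj(1) + 4*(exp(2*I*pi/3))*conj(1) + 4*(exp(-2*I*pi/3))*conj(1)
  = (1) + (3) + (4*exp(2*I*pi/3)) + (4*exp(-2*I*pi/3))
  = 0.
(Exp terms are combined using exp(i*s)*conj(exp(i*t)) = exp(i*(s-t)), and sums of them are collapsed using the identity that for every m > 1 the m distinct m-th roots of unity sum to 0, e.g. 1 + exp(2*I*pi/3) + exp(-2*I*pi/3) = 0.)
Dividing by |G| = 12 gives 0/12 = 0, matching the row-orthogonality relation <chi_2, chi_1> = [chi_2 = chi_1].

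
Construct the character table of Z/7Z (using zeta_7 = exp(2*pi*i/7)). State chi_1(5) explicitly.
Character table of Z/7Z (irreps indexed chi_0,...,chi_6 with chi_k(m) = zeta_7^(k*m), zeta_7 = exp(2*pi*i/7)):
  irrep \ class  {0} (size 1)  {1} (size 1)    {2} (size 1)    {3} (size 1)    {4} (size 1)    {5} (size 1)    {6} (size 1)  
  chi_0          1             1               1               1               1               1               1             
  chi_1          1             exp(2*I*pi/7)   exp(4*I*pi/7)   exp(6*I*pi/7)   exp(-6*I*pi/7)  exp(-4*I*pi/7)  exp(-2*I*pi/7)
  chi_2          1             exp(4*I*pi/7)   exp(-6*I*pi/7)  exp(-2*I*pi/7)  exp(2*I*pi/7)   exp(6*I*pi/7)   exp(-4*I*pi/7)
  chi_3          1             exp(6*I*pi/7)   exp(-2*I*pi/7)  exp(4*I*pi/7)   exp(-4*I*pi/7)  exp(2*I*pi/7)   exp(-6*I*pi/7)
  chi_4          1             exp(-6*I*pi/7)  exp(2*I*pi/7)   exp(-4*I*pi/7)  exp(4*I*pi/7)   exp(-2*I*pi/7)  exp(6*I*pi/7) 
  chi_5          1             exp(-4*I*pi/7)  exp(6*I*pi/7)   exp(2*I*pi/7)   exp(-2*I*pi/7)  exp(-6*I*pi/7)  exp(4*I*pi/7) 
  chi_6          1             exp(-2*I*pi/7)  exp(-4*I*pi/7)  exp(-6*I*pi/7)  exp(6*I*pi/7)   exp(4*I*pi/7)   exp(2*I*pi/7) 

Spot check: chi_1(5) = zeta_7^(1*5) = zeta_7^5 = exp(-4*I*pi/7).

Z/7Z is abelian, so all 7 irreducible complex representations are 1-dimensional. They are given by chi_k(m) = zeta_7^(k*m) for k = 0,...,6. Row orthogonality: sum_m chi_k(m) conj(chi_l(m)) = 7 * [k = l].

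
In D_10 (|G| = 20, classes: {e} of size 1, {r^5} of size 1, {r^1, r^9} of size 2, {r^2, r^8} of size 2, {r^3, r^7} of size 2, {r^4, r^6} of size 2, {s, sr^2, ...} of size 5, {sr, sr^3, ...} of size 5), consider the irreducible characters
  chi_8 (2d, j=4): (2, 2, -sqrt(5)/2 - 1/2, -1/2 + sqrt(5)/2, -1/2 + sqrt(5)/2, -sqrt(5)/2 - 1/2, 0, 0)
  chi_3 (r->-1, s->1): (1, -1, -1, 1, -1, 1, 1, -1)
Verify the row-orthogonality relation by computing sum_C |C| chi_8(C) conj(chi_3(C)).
Sum = 0; so <chi_8, chi_3> = 0 (distinct irreducibles are orthogonal).

Details: Compute term by term over conjugacy classes (|C| * chi_8(C) * conj(chi_3(C))):
  1*(2)*conj(1) + 1*(2)*conj(-1) + 2*(-sqrt(5)/2 - 1/2)*conj(-1) + 2*(-1/2 + sqrt(5)/2)*conj(1) + 2*(-1/2 + sqrt(5)/2)*conj(-1) + 2*(-sqrt(5)/2 - 1/2)*conj(1) + 5*(0)*conj(1) + 5*(0)*conj(-1)
  = (2) + (-2) + (1 + sqrt(5)) + (-1 + sqrt(5)) + (1 - sqrt(5)) + (-sqrt(5) - 1) + (0) + (0)
  = 0.
Dividing by |G| = 20 gives 0/20 = 0, matching the row-orthogonality relation <chi_8, chi_3> = [chi_8 = chi_3].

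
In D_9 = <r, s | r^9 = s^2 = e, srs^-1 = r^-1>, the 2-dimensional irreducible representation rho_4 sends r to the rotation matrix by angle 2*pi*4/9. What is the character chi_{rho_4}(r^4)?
chi_{rho_4}(r^4) = 2*cos(2*pi*4*4/9) = 2*cos(4*pi/9)

Why: rho_4(r^4) is rotation by angle 2*pi*4*4/9, whose trace is 2*cos(2*pi*4*4/9) = 2*cos(4*pi/9).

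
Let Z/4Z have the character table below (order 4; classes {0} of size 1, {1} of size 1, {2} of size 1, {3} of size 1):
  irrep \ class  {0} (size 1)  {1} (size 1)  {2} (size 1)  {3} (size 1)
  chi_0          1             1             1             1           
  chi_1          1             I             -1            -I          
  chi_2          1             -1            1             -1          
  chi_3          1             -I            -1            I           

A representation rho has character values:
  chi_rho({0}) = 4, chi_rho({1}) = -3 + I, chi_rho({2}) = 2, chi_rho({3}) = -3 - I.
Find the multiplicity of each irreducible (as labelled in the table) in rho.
Multiplicities: chi_0: 0, chi_1: 1, chi_2: 3, chi_3: 0.

Derivation: Use <chi_rho, chi> = (1/|G|) sum_C |C| * chi_rho(C) * conj(chi(C)) with |G| = 4 for each irreducible chi in the table:
  <chi_rho, chi_0> = (1/4)[1*(4)*conj(1) + 1*(-3 + I)*conj(1) + 1*(2)*conj(1) + 1*(-3 - I)*conj(1)]
      = (1/4)[(4) + (-3 + I) + (2) + (-3 - I)] = 0/4 = 0
  <chi_rho, chi_1> = (1/4)[1*(4)*conj(1) + 1*(-3 + I)*conj(I) + 1*(2)*conj(-1) + 1*(-3 - I)*conj(-I)]
      = (1/4)[(4) + (1 + 3*I) + (-2) + (1 - 3*I)] = 4/4 = 1
  <chi_rho, chi_2> = (1/4)[1*(4)*conj(1) + 1*(-3 + I)*conj(-1) + 1*(2)*conj(1) + 1*(-3 - I)*conj(-1)]
      = (1/4)[(4) + (3 - I) + (2) + (3 + I)] = 12/4 = 3
  <chi_rho, chi_3> = (1/4)[1*(4)*conj(1) + 1*(-3 + I)*conj(-I) + 1*(2)*conj(-1) + 1*(-3 - I)*conj(I)]
      = (1/4)[(4) + (-1 - 3*I) + (-2) + (-1 + 3*I)] = 0/4 = 0
(Exp terms are combined using exp(i*s)*conj(exp(i*t)) = exp(i*(s-t)), and sums of them are collapsed using the identity that for every m > 1 the m distinct m-th roots of unity sum to 0, e.g. 1 + exp(2*I*pi/3) + exp(-2*I*pi/3) = 0.)
Dimension check: dim(rho) = sum (mult * dim) = 0*1 + 1*1 + 3*1 + 0*1 = 4 = chi_rho(e) = 4.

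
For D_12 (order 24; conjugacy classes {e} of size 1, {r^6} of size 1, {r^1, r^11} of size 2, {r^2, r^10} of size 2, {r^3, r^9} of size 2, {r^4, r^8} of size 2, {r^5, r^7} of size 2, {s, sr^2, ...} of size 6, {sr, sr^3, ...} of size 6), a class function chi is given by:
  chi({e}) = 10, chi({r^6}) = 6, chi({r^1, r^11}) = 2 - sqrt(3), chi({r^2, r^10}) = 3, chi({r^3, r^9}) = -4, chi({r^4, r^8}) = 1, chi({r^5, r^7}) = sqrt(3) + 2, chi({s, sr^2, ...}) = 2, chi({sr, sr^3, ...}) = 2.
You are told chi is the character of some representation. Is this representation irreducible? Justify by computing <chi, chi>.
Not irreducible (reducible): <chi, chi> = 11 > 1.

Explanation: <chi, chi> = (1/|G|) sum_C |C| * |chi(C)|^2 = (1/24)[1*|10|^2 + 1*|6|^2 + 2*|2 - sqrt(3)|^2 + 2*|3|^2 + 2*|-4|^2 + 2*|1|^2 + 2*|sqrt(3) + 2|^2 + 6*|2|^2 + 6*|2|^2]
  = (1/24)[(100) + (36) + (14 - 8*sqrt(3)) + (18) + (32) + (2) + (8*sqrt(3) + 14) + (24) + (24)] = 264/24 = 11.
A character is irreducible iff <chi, chi> = 1, so this representation is reducible.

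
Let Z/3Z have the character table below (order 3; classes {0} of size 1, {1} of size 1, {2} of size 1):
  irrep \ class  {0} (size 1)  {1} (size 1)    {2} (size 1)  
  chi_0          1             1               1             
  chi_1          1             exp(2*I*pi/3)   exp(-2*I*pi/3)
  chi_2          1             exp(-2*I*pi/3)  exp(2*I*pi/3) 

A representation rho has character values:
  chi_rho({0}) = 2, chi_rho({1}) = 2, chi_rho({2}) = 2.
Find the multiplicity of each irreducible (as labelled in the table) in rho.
Multiplicities: chi_0: 2, chi_1: 0, chi_2: 0.

Explanation: Use <chi_rho, chi> = (1/|G|) sum_C |C| * chi_rho(C) * conj(chi(C)) with |G| = 3 for each irreducible chi in the table:
  <chi_rho, chi_0> = (1/3)[1*(2)*conj(1) + 1*(2)*conj(1) + 1*(2)*conj(1)]
      = (1/3)[(2) + (2) + (2)] = 6/3 = 2
  <chi_rho, chi_1> = (1/3)[1*(2)*conj(1) + 1*(2)*conj(exp(2*I*pi/3)) + 1*(2)*conj(exp(-2*I*pi/3))]
      = (1/3)[(2) + (2*exp(-2*I*pi/3)) + (2*exp(2*I*pi/3))] = 0/3 = 0
  <chi_rho, chi_2> = (1/3)[1*(2)*conj(1) + 1*(2)*conj(exp(-2*I*pi/3)) + 1*(2)*conj(exp(2*I*pi/3))]
      = (1/3)[(2) + (2*exp(2*I*pi/3)) + (2*exp(-2*I*pi/3))] = 0/3 = 0
(Exp terms are combined using exp(i*s)*conj(exp(i*t)) = exp(i*(s-t)), and sums of them are collapsed using the identity that for every m > 1 the m distinct m-th roots of unity sum to 0, e.g. 1 + exp(2*I*pi/3) + exp(-2*I*pi/3) = 0.)
Dimension check: dim(rho) = sum (mult * dim) = 2*1 + 0*1 + 0*1 = 2 = chi_rho(e) = 2.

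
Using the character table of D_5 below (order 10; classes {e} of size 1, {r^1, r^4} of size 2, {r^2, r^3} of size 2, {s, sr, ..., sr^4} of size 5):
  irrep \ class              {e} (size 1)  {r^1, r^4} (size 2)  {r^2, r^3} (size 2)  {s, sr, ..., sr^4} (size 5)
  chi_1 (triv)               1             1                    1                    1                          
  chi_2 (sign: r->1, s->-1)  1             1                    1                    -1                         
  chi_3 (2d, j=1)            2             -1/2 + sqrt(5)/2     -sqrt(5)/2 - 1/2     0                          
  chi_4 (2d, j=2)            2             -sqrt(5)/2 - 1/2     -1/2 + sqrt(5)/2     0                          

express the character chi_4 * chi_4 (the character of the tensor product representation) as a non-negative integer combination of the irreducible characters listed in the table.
chi_4 tensor chi_4 = chi_1 + chi_2 + chi_3 (all other irreducibles have multiplicity 0).

Proof sketch: The character of a tensor product is the pointwise product (chi_4 * chi_4)(C) = chi_4(C) * chi_4(C):
  {e}: (2)*(2), {r^1, r^4}: (-sqrt(5)/2 - 1/2)*(-sqrt(5)/2 - 1/2), {r^2, r^3}: (-1/2 + sqrt(5)/2)*(-1/2 + sqrt(5)/2), {s, sr, ..., sr^4}: (0)*(0)
so (chi_4 * chi_4) takes values
  {e} -> 4, {r^1, r^4} -> sqrt(5)/2 + 3/2, {r^2, r^3} -> 3/2 - sqrt(5)/2, {s, sr, ..., sr^4} -> 0.
Now take the inner product of this character with each irreducible chi from the table, <chi_4*chi_4, chi> = (1/10) sum_C |C| (chi_4*chi_4)(C) conj(chi(C)):
  <chi_4*chi_4, chi_1> = (1/10)[1*(4)*conj(1) + 2*(sqrt(5)/2 + 3/2)*conj(1) + 2*(3/2 - sqrt(5)/2)*conj(1) + 5*(0)*conj(1)]
      = (1/10)[(4) + (sqrt(5) + 3) + (3 - sqrt(5)) + (0)] = 10/10 = 1
  <chi_4*chi_4, chi_2> = (1/10)[1*(4)*conj(1) + 2*(sqrt(5)/2 + 3/2)*conj(1) + 2*(3/2 - sqrt(5)/2)*conj(1) + 5*(0)*conj(-1)]
      = (1/10)[(4) + (sqrt(5) + 3) + (3 - sqrt(5)) + (0)] = 10/10 = 1
  <chi_4*chi_4, chi_3> = (1/10)[1*(4)*conj(2) + 2*(sqrt(5)/2 + 3/2)*conj(-1/2 + sqrt(5)/2) + 2*(3/2 - sqrt(5)/2)*conj(-sqrt(5)/2 - 1/2) + 5*(0)*conj(0)]
      = (1/10)[(8) + (1 + sqrt(5)) + (1 - sqrt(5)) + (0)] = 10/10 = 1
  <chi_4*chi_4, chi_4> = (1/10)[1*(4)*conj(2) + 2*(sqrt(5)/2 + 3/2)*conj(-sqrt(5)/2 - 1/2) + 2*(3/2 - sqrt(5)/2)*conj(-1/2 + sqrt(5)/2) + 5*(0)*conj(0)]
      = (1/10)[(8) + (-2*sqrt(5) - 4) + (-4 + 2*sqrt(5)) + (0)] = 0/10 = 0
Hence the multiplicities are chi_1: 1, chi_2: 1, chi_3: 1. Dimension check: dim(chi_4)*dim(chi_4) = 2*2 = 4 and sum (mult * dim) = 1*1 + 1*1 + 1*2 = 4.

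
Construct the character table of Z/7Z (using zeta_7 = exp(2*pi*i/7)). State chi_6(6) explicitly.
Character table of Z/7Z (irreps indexed chi_0,...,chi_6 with chi_k(m) = zeta_7^(k*m), zeta_7 = exp(2*pi*i/7)):
  irrep \ class  {0} (size 1)  {1} (size 1)    {2} (size 1)    {3} (size 1)    {4} (size 1)    {5} (size 1)    {6} (size 1)  
  chi_0          1             1               1               1               1               1               1             
  chi_1          1             exp(2*I*pi/7)   exp(4*I*pi/7)   exp(6*I*pi/7)   exp(-6*I*pi/7)  exp(-4*I*pi/7)  exp(-2*I*pi/7)
  chi_2          1             exp(4*I*pi/7)   exp(-6*I*pi/7)  exp(-2*I*pi/7)  exp(2*I*pi/7)   exp(6*I*pi/7)   exp(-4*I*pi/7)
  chi_3          1             exp(6*I*pi/7)   exp(-2*I*pi/7)  exp(4*I*pi/7)   exp(-4*I*pi/7)  exp(2*I*pi/7)   exp(-6*I*pi/7)
  chi_4          1             exp(-6*I*pi/7)  exp(2*I*pi/7)   exp(-4*I*pi/7)  exp(4*I*pi/7)   exp(-2*I*pi/7)  exp(6*I*pi/7) 
  chi_5          1             exp(-4*I*pi/7)  exp(6*I*pi/7)   exp(2*I*pi/7)   exp(-2*I*pi/7)  exp(-6*I*pi/7)  exp(4*I*pi/7) 
  chi_6          1             exp(-2*I*pi/7)  exp(-4*I*pi/7)  exp(-6*I*pi/7)  exp(6*I*pi/7)   exp(4*I*pi/7)   exp(2*I*pi/7) 

Spot check: chi_6(6) = zeta_7^(6*6) = zeta_7^36 = exp(2*I*pi/7).

Proof sketch: Z/7Z is abelian, so all 7 irreducible complex representations are 1-dimensional. They are given by chi_k(m) = zeta_7^(k*m) for k = 0,...,6. Row orthogonality: sum_m chi_k(m) conj(chi_l(m)) = 7 * [k = l].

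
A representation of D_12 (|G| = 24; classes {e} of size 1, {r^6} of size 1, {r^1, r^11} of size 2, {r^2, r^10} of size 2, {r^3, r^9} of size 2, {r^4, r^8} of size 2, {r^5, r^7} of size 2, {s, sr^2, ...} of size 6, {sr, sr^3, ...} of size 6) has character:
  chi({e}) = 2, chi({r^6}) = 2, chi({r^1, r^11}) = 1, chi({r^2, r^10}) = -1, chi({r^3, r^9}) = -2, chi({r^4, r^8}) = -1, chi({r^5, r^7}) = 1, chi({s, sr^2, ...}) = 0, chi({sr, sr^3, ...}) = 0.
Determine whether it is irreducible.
Irreducible: <chi, chi> = 1.

Explanation: <chi, chi> = (1/|G|) sum_C |C| * |chi(C)|^2 = (1/24)[1*|2|^2 + 1*|2|^2 + 2*|1|^2 + 2*|-1|^2 + 2*|-2|^2 + 2*|-1|^2 + 2*|1|^2 + 6*|0|^2 + 6*|0|^2]
  = (1/24)[(4) + (4) + (2) + (2) + (8) + (2) + (2) + (0) + (0)] = 24/24 = 1.
A character is irreducible iff <chi, chi> = 1, so this representation is irreducible.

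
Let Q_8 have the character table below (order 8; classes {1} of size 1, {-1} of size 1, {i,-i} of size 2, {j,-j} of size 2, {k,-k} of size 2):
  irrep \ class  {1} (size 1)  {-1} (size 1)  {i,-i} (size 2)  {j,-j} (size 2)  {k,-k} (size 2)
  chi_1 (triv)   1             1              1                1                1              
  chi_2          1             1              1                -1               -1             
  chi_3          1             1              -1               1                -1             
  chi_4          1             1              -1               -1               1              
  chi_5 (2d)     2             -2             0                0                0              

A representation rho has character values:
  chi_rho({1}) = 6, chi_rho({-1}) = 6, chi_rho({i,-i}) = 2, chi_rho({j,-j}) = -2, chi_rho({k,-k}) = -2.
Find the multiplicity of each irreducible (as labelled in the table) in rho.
Multiplicities: chi_1: 1, chi_2: 3, chi_3: 1, chi_4: 1, chi_5: 0.

Why: Use <chi_rho, chi> = (1/|G|) sum_C |C| * chi_rho(C) * conj(chi(C)) with |G| = 8 for each irreducible chi in the table:
  <chi_rho, chi_1> = (1/8)[1*(6)*conj(1) + 1*(6)*conj(1) + 2*(2)*conj(1) + 2*(-2)*conj(1) + 2*(-2)*conj(1)]
      = (1/8)[(6) + (6) + (4) + (-4) + (-4)] = 8/8 = 1
  <chi_rho, chi_2> = (1/8)[1*(6)*conj(1) + 1*(6)*conj(1) + 2*(2)*conj(1) + 2*(-2)*conj(-1) + 2*(-2)*conj(-1)]
      = (1/8)[(6) + (6) + (4) + (4) + (4)] = 24/8 = 3
  <chi_rho, chi_3> = (1/8)[1*(6)*conj(1) + 1*(6)*conj(1) + 2*(2)*conj(-1) + 2*(-2)*conj(1) + 2*(-2)*conj(-1)]
      = (1/8)[(6) + (6) + (-4) + (-4) + (4)] = 8/8 = 1
  <chi_rho, chi_4> = (1/8)[1*(6)*conj(1) + 1*(6)*conj(1) + 2*(2)*conj(-1) + 2*(-2)*conj(-1) + 2*(-2)*conj(1)]
      = (1/8)[(6) + (6) + (-4) + (4) + (-4)] = 8/8 = 1
  <chi_rho, chi_5> = (1/8)[1*(6)*conj(2) + 1*(6)*conj(-2) + 2*(2)*conj(0) + 2*(-2)*conj(0) + 2*(-2)*conj(0)]
      = (1/8)[(12) + (-12) + (0) + (0) + (0)] = 0/8 = 0
Dimension check: dim(rho) = sum (mult * dim) = 1*1 + 3*1 + 1*1 + 1*1 + 0*2 = 6 = chi_rho(e) = 6.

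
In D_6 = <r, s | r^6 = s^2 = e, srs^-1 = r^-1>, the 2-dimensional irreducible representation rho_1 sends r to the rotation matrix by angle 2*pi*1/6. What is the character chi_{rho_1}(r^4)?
chi_{rho_1}(r^4) = 2*cos(2*pi*1*4/6) = -1

Why: rho_1(r^4) is rotation by angle 2*pi*1*4/6, whose trace is 2*cos(2*pi*1*4/6) = -1.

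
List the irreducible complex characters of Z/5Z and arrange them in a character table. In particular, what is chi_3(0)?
Character table of Z/5Z (irreps indexed chi_0,...,chi_4 with chi_k(m) = zeta_5^(k*m), zeta_5 = exp(2*pi*i/5)):
  irrep \ class  {0} (size 1)  {1} (size 1)    {2} (size 1)    {3} (size 1)    {4} (size 1)  
  chi_0          1             1               1               1               1             
  chi_1          1             exp(2*I*pi/5)   exp(4*I*pi/5)   exp(-4*I*pi/5)  exp(-2*I*pi/5)
  chi_2          1             exp(4*I*pi/5)   exp(-2*I*pi/5)  exp(2*I*pi/5)   exp(-4*I*pi/5)
  chi_3          1             exp(-4*I*pi/5)  exp(2*I*pi/5)   exp(-2*I*pi/5)  exp(4*I*pi/5) 
  chi_4          1             exp(-2*I*pi/5)  exp(-4*I*pi/5)  exp(4*I*pi/5)   exp(2*I*pi/5) 

Spot check: chi_3(0) = zeta_5^(3*0) = zeta_5^0 = 1.

Derivation: Z/5Z is abelian, so all 5 irreducible complex representations are 1-dimensional. They are given by chi_k(m) = zeta_5^(k*m) for k = 0,...,4. Row orthogonality: sum_m chi_k(m) conj(chi_l(m)) = 5 * [k = l].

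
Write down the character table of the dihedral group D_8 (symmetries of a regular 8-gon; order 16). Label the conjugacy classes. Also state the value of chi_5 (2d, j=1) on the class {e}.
Conjugacy classes: {e} of size 1, {r^4} of size 1, {r^1, r^7} of size 2, {r^2, r^6} of size 2, {r^3, r^5} of size 2, {s, sr^2, ...} of size 4, {sr, sr^3, ...} of size 4.
Character table:
  irrep \ class              {e} (size 1)  {r^4} (size 1)  {r^1, r^7} (size 2)  {r^2, r^6} (size 2)  {r^3, r^5} (size 2)  {s, sr^2, ...} (size 4)  {sr, sr^3, ...} (size 4)
  chi_1 (triv)               1             1               1                    1                    1                    1                        1                       
  chi_2 (sign: r->1, s->-1)  1             1               1                    1                    1                    -1                       -1                      
  chi_3 (r->-1, s->1)        1             1               -1                   1                    -1                   1                        -1                      
  chi_4 (r->-1, s->-1)       1             1               -1                   1                    -1                   -1                       1                       
  chi_5 (2d, j=1)            2             -2              sqrt(2)              0                    -sqrt(2)             0                        0                       
  chi_6 (2d, j=2)            2             2               0                    -2                   0                    0                        0                       
  chi_7 (2d, j=3)            2             -2              -sqrt(2)             0                    sqrt(2)              0                        0                       

Spot check: chi_5 (2d, j=1) on {e} = 2.

Justification: D_8 has order 2*8 = 16 with 7 conjugacy classes, hence 7 irreducibles. Sum of squared dims 1 + 1 + 1 + 1 + 4 + 4 + 4 = 16 = |G|. Linear characters come from the abelianisation; the 2-dimensional irreps have character r^k -> 2*cos(2*pi*j*k/8), reflections -> 0.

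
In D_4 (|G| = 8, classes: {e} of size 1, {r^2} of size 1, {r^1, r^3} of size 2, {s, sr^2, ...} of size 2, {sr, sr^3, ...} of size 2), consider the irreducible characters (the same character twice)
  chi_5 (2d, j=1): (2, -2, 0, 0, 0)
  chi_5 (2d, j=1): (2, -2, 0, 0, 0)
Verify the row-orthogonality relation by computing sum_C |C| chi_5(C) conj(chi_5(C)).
Sum = 8 = |G| = 8; so <chi_5, chi_5> = 1 (norm-1 confirms irreducibility).

Why: Compute term by term over conjugacy classes (|C| * chi_5(C) * conj(chi_5(C))):
  1*(2)*conj(2) + 1*(-2)*conj(-2) + 2*(0)*conj(0) + 2*(0)*conj(0) + 2*(0)*conj(0)
  = (4) + (4) + (0) + (0) + (0)
  = 8.
Dividing by |G| = 8 gives 8/8 = 1, matching the row-orthogonality relation <chi_5, chi_5> = [chi_5 = chi_5].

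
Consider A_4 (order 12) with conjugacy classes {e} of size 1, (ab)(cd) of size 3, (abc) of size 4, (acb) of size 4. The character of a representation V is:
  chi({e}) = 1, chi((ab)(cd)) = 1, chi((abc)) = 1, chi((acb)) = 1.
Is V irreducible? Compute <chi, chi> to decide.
Irreducible: <chi, chi> = 1.

Working: <chi, chi> = (1/|G|) sum_C |C| * |chi(C)|^2 = (1/12)[1*|1|^2 + 3*|1|^2 + 4*|1|^2 + 4*|1|^2]
  = (1/12)[(1) + (3) + (4) + (4)] = 12/12 = 1.
(Exp terms are combined using exp(i*s)*conj(exp(i*t)) = exp(i*(s-t)), and sums of them are collapsed using the identity that for every m > 1 the m distinct m-th roots of unity sum to 0, e.g. 1 + exp(2*I*pi/3) + exp(-2*I*pi/3) = 0.)
A character is irreducible iff <chi, chi> = 1, so this representation is irreducible.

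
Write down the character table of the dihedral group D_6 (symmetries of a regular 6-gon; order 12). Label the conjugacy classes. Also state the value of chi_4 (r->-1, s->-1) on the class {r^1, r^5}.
Conjugacy classes: {e} of size 1, {r^3} of size 1, {r^1, r^5} of size 2, {r^2, r^4} of size 2, {s, sr^2, ...} of size 3, {sr, sr^3, ...} of size 3.
Character table:
  irrep \ class              {e} (size 1)  {r^3} (size 1)  {r^1, r^5} (size 2)  {r^2, r^4} (size 2)  {s, sr^2, ...} (size 3)  {sr, sr^3, ...} (size 3)
  chi_1 (triv)               1             1               1                    1                    1                        1                       
  chi_2 (sign: r->1, s->-1)  1             1               1                    1                    -1                       -1                      
  chi_3 (r->-1, s->1)        1             -1              -1                   1                    1                        -1                      
  chi_4 (r->-1, s->-1)       1             -1              -1                   1                    -1                       1                       
  chi_5 (2d, j=1)            2             -2              1                    -1                   0                        0                       
  chi_6 (2d, j=2)            2             2               -1                   -1                   0                        0                       

Spot check: chi_4 (r->-1, s->-1) on {r^1, r^5} = -1.

Solution. D_6 has order 2*6 = 12 with 6 conjugacy classes, hence 6 irreducibles. Sum of squared dims 1 + 1 + 1 + 1 + 4 + 4 = 12 = |G|. Linear characters come from the abelianisation; the 2-dimensional irreps have character r^k -> 2*cos(2*pi*j*k/6), reflections -> 0.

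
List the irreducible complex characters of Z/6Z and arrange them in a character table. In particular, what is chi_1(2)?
Character table of Z/6Z (irreps indexed chi_0,...,chi_5 with chi_k(m) = zeta_6^(k*m), zeta_6 = exp(2*pi*i/6)):
  irrep \ class  {0} (size 1)  {1} (size 1)    {2} (size 1)    {3} (size 1)  {4} (size 1)    {5} (size 1)  
  chi_0          1             1               1               1             1               1             
  chi_1          1             exp(I*pi/3)     exp(2*I*pi/3)   -1            exp(-2*I*pi/3)  exp(-I*pi/3)  
  chi_2          1             exp(2*I*pi/3)   exp(-2*I*pi/3)  1             exp(2*I*pi/3)   exp(-2*I*pi/3)
  chi_3          1             -1              1               -1            1               -1            
  chi_4          1             exp(-2*I*pi/3)  exp(2*I*pi/3)   1             exp(-2*I*pi/3)  exp(2*I*pi/3) 
  chi_5          1             exp(-I*pi/3)    exp(-2*I*pi/3)  -1            exp(2*I*pi/3)   exp(I*pi/3)   

Spot check: chi_1(2) = zeta_6^(1*2) = zeta_6^2 = exp(2*I*pi/3).

Why: Z/6Z is abelian, so all 6 irreducible complex representations are 1-dimensional. They are given by chi_k(m) = zeta_6^(k*m) for k = 0,...,5. Row orthogonality: sum_m chi_k(m) conj(chi_l(m)) = 6 * [k = l].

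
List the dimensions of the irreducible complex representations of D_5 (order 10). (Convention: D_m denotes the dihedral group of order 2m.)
Dimensions: 1, 1, 2, 2

Details: There are 4 irreducibles (= number of conjugacy classes). Their dimensions d_i satisfy sum d_i^2 = |G| = 10: 1 + 1 + 4 + 4 = 10.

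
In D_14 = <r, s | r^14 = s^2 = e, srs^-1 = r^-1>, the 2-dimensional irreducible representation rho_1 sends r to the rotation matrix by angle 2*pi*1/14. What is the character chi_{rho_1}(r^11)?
chi_{rho_1}(r^11) = 2*cos(2*pi*1*11/14) = 2*cos(3*pi/7)

Proof sketch: rho_1(r^11) is rotation by angle 2*pi*1*11/14, whose trace is 2*cos(2*pi*1*11/14) = 2*cos(3*pi/7).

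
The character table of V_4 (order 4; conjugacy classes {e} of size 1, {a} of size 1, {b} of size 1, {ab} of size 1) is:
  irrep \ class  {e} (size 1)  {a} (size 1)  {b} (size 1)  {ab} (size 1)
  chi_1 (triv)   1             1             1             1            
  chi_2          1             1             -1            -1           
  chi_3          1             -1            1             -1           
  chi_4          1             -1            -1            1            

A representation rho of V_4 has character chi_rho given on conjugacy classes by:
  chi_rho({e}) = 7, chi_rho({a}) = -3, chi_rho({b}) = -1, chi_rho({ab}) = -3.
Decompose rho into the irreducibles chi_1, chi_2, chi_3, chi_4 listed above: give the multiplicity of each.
Multiplicities: chi_1: 0, chi_2: 2, chi_3: 3, chi_4: 2.

Explanation: Use <chi_rho, chi> = (1/|G|) sum_C |C| * chi_rho(C) * conj(chi(C)) with |G| = 4 for each irreducible chi in the table:
  <chi_rho, chi_1> = (1/4)[1*(7)*conj(1) + 1*(-3)*conj(1) + 1*(-1)*conj(1) + 1*(-3)*conj(1)]
      = (1/4)[(7) + (-3) + (-1) + (-3)] = 0/4 = 0
  <chi_rho, chi_2> = (1/4)[1*(7)*conj(1) + 1*(-3)*conj(1) + 1*(-1)*conj(-1) + 1*(-3)*conj(-1)]
      = (1/4)[(7) + (-3) + (1) + (3)] = 8/4 = 2
  <chi_rho, chi_3> = (1/4)[1*(7)*conj(1) + 1*(-3)*conj(-1) + 1*(-1)*conj(1) + 1*(-3)*conj(-1)]
      = (1/4)[(7) + (3) + (-1) + (3)] = 12/4 = 3
  <chi_rho, chi_4> = (1/4)[1*(7)*conj(1) + 1*(-3)*conj(-1) + 1*(-1)*conj(-1) + 1*(-3)*conj(1)]
      = (1/4)[(7) + (3) + (1) + (-3)] = 8/4 = 2
Dimension check: dim(rho) = sum (mult * dim) = 0*1 + 2*1 + 3*1 + 2*1 = 7 = chi_rho(e) = 7.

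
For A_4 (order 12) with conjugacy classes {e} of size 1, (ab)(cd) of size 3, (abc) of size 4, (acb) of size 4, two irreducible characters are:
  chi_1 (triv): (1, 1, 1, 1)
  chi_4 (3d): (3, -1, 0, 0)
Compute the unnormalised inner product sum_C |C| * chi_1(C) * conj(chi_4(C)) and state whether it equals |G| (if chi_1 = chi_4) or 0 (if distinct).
Sum = 0; so <chi_1, chi_4> = 0 (distinct irreducibles are orthogonal).

Proof sketch: Compute term by term over conjugacy classes (|C| * chi_1(C) * conj(chi_4(C))):
  1*(1)*conj(3) + 3*(1)*conj(-1) + 4*(1)*conj(0) + 4*(1)*conj(0)
  = (3) + (-3) + (0) + (0)
  = 0.
(Exp terms are combined using exp(i*s)*conj(exp(i*t)) = exp(i*(s-t)), and sums of them are collapsed using the identity that for every m > 1 the m distinct m-th roots of unity sum to 0, e.g. 1 + exp(2*I*pi/3) + exp(-2*I*pi/3) = 0.)
Dividing by |G| = 12 gives 0/12 = 0, matching the row-orthogonality relation <chi_1, chi_4> = [chi_1 = chi_4].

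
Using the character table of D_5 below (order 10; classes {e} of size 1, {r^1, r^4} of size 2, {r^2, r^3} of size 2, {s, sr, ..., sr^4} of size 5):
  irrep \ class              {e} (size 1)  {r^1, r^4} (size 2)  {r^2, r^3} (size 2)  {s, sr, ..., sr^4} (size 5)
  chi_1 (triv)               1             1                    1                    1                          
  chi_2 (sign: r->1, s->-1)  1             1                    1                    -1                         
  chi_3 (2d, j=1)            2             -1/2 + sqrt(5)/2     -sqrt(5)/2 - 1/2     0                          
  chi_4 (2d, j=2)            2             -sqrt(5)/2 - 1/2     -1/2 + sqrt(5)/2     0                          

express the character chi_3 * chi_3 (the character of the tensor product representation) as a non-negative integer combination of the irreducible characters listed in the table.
chi_3 tensor chi_3 = chi_1 + chi_2 + chi_4 (all other irreducibles have multiplicity 0).

Justification: The character of a tensor product is the pointwise product (chi_3 * chi_3)(C) = chi_3(C) * chi_3(C):
  {e}: (2)*(2), {r^1, r^4}: (-1/2 + sqrt(5)/2)*(-1/2 + sqrt(5)/2), {r^2, r^3}: (-sqrt(5)/2 - 1/2)*(-sqrt(5)/2 - 1/2), {s, sr, ..., sr^4}: (0)*(0)
so (chi_3 * chi_3) takes values
  {e} -> 4, {r^1, r^4} -> 3/2 - sqrt(5)/2, {r^2, r^3} -> sqrt(5)/2 + 3/2, {s, sr, ..., sr^4} -> 0.
Now take the inner product of this character with each irreducible chi from the table, <chi_3*chi_3, chi> = (1/10) sum_C |C| (chi_3*chi_3)(C) conj(chi(C)):
  <chi_3*chi_3, chi_1> = (1/10)[1*(4)*conj(1) + 2*(3/2 - sqrt(5)/2)*conj(1) + 2*(sqrt(5)/2 + 3/2)*conj(1) + 5*(0)*conj(1)]
      = (1/10)[(4) + (3 - sqrt(5)) + (sqrt(5) + 3) + (0)] = 10/10 = 1
  <chi_3*chi_3, chi_2> = (1/10)[1*(4)*conj(1) + 2*(3/2 - sqrt(5)/2)*conj(1) + 2*(sqrt(5)/2 + 3/2)*conj(1) + 5*(0)*conj(-1)]
      = (1/10)[(4) + (3 - sqrt(5)) + (sqrt(5) + 3) + (0)] = 10/10 = 1
  <chi_3*chi_3, chi_3> = (1/10)[1*(4)*conj(2) + 2*(3/2 - sqrt(5)/2)*conj(-1/2 + sqrt(5)/2) + 2*(sqrt(5)/2 + 3/2)*conj(-sqrt(5)/2 - 1/2) + 5*(0)*conj(0)]
      = (1/10)[(8) + (-4 + 2*sqrt(5)) + (-2*sqrt(5) - 4) + (0)] = 0/10 = 0
  <chi_3*chi_3, chi_4> = (1/10)[1*(4)*conj(2) + 2*(3/2 - sqrt(5)/2)*conj(-sqrt(5)/2 - 1/2) + 2*(sqrt(5)/2 + 3/2)*conj(-1/2 + sqrt(5)/2) + 5*(0)*conj(0)]
      = (1/10)[(8) + (1 - sqrt(5)) + (1 + sqrt(5)) + (0)] = 10/10 = 1
Hence the multiplicities are chi_1: 1, chi_2: 1, chi_4: 1. Dimension check: dim(chi_3)*dim(chi_3) = 2*2 = 4 and sum (mult * dim) = 1*1 + 1*1 + 1*2 = 4.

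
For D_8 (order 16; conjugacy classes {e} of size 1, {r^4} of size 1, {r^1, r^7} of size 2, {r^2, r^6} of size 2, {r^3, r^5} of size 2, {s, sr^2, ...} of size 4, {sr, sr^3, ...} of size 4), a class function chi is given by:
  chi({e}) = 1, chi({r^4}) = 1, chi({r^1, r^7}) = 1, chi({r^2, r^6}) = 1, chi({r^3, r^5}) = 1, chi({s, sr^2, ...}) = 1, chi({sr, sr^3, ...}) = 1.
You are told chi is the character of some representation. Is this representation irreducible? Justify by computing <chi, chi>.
Irreducible: <chi, chi> = 1.

Proof sketch: <chi, chi> = (1/|G|) sum_C |C| * |chi(C)|^2 = (1/16)[1*|1|^2 + 1*|1|^2 + 2*|1|^2 + 2*|1|^2 + 2*|1|^2 + 4*|1|^2 + 4*|1|^2]
  = (1/16)[(1) + (1) + (2) + (2) + (2) + (4) + (4)] = 16/16 = 1.
A character is irreducible iff <chi, chi> = 1, so this representation is irreducible.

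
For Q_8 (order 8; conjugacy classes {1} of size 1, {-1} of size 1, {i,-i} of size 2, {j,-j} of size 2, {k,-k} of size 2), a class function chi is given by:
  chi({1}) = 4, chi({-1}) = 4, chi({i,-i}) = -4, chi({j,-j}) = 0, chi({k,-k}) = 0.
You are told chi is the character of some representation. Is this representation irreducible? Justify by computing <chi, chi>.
Not irreducible (reducible): <chi, chi> = 8 > 1.

<chi, chi> = (1/|G|) sum_C |C| * |chi(C)|^2 = (1/8)[1*|4|^2 + 1*|4|^2 + 2*|-4|^2 + 2*|0|^2 + 2*|0|^2]
  = (1/8)[(16) + (16) + (32) + (0) + (0)] = 64/8 = 8.
A character is irreducible iff <chi, chi> = 1, so this representation is reducible.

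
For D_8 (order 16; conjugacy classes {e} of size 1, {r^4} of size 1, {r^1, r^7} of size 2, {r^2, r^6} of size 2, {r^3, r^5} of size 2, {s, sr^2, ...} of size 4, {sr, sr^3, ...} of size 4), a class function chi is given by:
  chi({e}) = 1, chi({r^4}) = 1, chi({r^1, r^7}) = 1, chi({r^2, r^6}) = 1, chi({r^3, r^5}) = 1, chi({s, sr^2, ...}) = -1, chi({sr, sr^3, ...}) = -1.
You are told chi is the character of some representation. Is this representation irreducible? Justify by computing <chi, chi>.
Irreducible: <chi, chi> = 1.

Why: <chi, chi> = (1/|G|) sum_C |C| * |chi(C)|^2 = (1/16)[1*|1|^2 + 1*|1|^2 + 2*|1|^2 + 2*|1|^2 + 2*|1|^2 + 4*|-1|^2 + 4*|-1|^2]
  = (1/16)[(1) + (1) + (2) + (2) + (2) + (4) + (4)] = 16/16 = 1.
A character is irreducible iff <chi, chi> = 1, so this representation is irreducible.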